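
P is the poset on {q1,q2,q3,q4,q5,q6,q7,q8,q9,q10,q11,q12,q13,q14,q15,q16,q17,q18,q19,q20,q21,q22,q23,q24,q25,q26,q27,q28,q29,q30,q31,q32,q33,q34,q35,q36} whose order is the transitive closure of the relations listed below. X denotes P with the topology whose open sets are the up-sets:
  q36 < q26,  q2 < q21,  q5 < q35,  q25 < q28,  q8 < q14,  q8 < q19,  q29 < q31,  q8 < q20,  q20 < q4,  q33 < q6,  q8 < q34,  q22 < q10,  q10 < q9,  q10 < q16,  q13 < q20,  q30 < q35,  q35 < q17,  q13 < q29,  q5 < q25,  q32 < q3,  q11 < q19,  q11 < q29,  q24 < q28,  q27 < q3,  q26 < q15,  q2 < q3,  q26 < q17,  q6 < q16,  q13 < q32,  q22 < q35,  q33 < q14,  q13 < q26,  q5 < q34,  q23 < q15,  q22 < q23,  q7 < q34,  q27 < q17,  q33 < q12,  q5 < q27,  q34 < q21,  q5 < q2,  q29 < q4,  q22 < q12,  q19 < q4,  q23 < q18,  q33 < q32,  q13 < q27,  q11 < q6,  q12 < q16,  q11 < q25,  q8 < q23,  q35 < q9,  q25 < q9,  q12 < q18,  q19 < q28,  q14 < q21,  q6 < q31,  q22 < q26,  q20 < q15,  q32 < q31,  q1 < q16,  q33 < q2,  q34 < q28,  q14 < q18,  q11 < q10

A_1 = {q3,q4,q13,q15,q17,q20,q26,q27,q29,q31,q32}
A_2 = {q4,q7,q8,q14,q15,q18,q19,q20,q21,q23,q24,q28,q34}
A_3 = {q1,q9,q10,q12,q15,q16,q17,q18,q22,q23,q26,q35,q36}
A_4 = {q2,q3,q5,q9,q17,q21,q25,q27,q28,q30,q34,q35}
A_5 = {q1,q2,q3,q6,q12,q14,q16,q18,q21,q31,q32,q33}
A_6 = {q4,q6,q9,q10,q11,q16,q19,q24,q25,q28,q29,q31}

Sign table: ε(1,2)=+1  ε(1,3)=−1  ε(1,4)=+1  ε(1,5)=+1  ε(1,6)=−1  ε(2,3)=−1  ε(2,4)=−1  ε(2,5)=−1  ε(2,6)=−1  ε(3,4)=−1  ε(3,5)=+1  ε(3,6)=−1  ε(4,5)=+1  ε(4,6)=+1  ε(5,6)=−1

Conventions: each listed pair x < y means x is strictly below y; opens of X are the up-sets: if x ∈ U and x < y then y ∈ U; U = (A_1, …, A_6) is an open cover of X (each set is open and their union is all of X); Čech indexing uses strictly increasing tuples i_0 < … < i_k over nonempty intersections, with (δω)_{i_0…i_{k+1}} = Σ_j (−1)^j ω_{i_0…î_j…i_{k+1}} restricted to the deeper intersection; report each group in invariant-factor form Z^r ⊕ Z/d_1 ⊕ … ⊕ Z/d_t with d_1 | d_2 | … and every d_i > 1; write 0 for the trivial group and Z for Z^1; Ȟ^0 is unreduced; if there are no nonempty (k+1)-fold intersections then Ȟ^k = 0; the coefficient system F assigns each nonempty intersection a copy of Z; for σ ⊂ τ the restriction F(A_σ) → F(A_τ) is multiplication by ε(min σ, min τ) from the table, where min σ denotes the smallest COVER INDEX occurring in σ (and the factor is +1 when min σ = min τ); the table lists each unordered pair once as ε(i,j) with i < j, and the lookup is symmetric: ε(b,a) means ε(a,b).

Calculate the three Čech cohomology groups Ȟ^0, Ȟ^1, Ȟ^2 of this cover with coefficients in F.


intersection data:
  A12={q4,q15,q20} A13={q15,q17,q26} A14={q3,q17,q27} A15={q3,q31,q32} A16={q4,q29,q31} A23={q15,q18,q23} A24={q21,q28,q34} A25={q14,q18,q21} A26={q4,q19,q24,q28} A34={q9,q17,q35} A35={q1,q12,q16,q18} A36={q9,q10,q16} A45={q2,q3,q21} A46={q9,q25,q28} A56={q6,q16,q31}
  A123={q15} A126={q4} A134={q17} A145={q3} A156={q31} A235={q18} A245={q21} A246={q28} A346={q9} A356={q16}
C dims 6,15,10; δ0: rk 6, SNF 1^5·2; δ1: rk 9, SNF 1^9
Ȟ^0 = (6 − 6) − 0 = 0, so Ȟ^0 ≅ 0
Ȟ^1 = (15 − 9) − 6 = 0 plus torsion [2], so Ȟ^1 ≅ Z/2
Ȟ^2 = (10 − 0) − 9 = 1, so Ȟ^2 ≅ Z

Ȟ^0(U;F) ≅ 0; Ȟ^1(U;F) ≅ Z/2; Ȟ^2(U;F) ≅ Z


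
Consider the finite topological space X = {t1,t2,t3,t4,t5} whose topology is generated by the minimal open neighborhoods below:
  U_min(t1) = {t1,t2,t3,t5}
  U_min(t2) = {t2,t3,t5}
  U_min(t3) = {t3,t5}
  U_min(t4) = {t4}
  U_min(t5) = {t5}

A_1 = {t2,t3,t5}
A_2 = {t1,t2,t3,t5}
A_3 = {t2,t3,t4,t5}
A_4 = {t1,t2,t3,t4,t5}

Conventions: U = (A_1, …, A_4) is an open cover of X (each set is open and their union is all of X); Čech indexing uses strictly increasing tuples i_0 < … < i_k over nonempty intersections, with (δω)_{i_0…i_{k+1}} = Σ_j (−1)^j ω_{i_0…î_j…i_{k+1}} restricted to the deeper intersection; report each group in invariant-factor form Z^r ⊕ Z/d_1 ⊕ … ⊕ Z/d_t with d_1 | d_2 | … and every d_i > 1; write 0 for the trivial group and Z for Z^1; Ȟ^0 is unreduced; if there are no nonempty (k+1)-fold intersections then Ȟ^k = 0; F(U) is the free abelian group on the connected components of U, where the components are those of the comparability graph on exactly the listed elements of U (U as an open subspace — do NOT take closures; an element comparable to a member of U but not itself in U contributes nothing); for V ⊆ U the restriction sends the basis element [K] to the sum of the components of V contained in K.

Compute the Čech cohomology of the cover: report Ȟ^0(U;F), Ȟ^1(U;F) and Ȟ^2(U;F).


Ȟ^0 ≅ Z^2, Ȟ^1 ≅ 0, Ȟ^2 ≅ 0

nerve of the cover:
  A12={t2,t3,t5} A13={t2,t3,t5} A14={t2,t3,t5} A23={t2,t3,t5} A24={t1,t2,t3,t5} A34={t2,t3,t4,t5}
  A123={t2,t3,t5} A124={t2,t3,t5} A134={t2,t3,t5} A234={t2,t3,t5}
  A1234={t2,t3,t5}
components per intersection:
  A1: {t2,t3,t5}
  A2: {t1,t2,t3,t5}
  A3: {t2,t3,t5} {t4}
  A4: {t1,t2,t3,t5} {t4}
  A12: {t2,t3,t5}
  A13: {t2,t3,t5}
  A14: {t2,t3,t5}
  A23: {t2,t3,t5}
  A24: {t1,t2,t3,t5}
  A34: {t2,t3,t5} {t4}
  A123: {t2,t3,t5}
  A124: {t2,t3,t5}
  A134: {t2,t3,t5}
  A234: {t2,t3,t5}
  A1234: {t2,t3,t5}
C dims 6,7,4,1; δ0: rk 4, SNF 1^4; δ1: rk 3, SNF 1^3; δ2: rk 1, SNF 1^1
Ȟ^0 = (6 − 4) − 0 = 2, so Ȟ^0 ≅ Z^2
Ȟ^1 = (7 − 3) − 4 = 0, so Ȟ^1 ≅ 0
Ȟ^2 = (4 − 1) − 3 = 0, so Ȟ^2 ≅ 0


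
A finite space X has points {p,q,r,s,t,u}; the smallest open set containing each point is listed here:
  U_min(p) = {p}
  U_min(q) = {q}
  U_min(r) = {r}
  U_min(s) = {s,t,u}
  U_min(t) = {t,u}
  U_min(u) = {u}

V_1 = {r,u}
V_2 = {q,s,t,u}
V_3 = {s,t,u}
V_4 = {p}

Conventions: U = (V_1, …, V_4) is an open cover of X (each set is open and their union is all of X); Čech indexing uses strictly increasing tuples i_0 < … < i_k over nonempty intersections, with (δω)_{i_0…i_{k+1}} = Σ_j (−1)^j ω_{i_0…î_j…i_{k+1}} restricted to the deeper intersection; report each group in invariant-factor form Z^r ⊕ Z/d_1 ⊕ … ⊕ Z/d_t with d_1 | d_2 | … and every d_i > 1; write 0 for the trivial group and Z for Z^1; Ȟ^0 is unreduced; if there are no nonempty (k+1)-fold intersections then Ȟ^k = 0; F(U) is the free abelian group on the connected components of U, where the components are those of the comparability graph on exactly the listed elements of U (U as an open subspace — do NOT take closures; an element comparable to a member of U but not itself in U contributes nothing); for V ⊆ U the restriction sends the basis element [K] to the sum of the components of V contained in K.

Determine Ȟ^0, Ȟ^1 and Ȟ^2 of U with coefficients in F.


Ȟ^0(U;F) ≅ Z^4, Ȟ^1(U;F) ≅ 0, Ȟ^2(U;F) ≅ 0

nonempty overlaps:
  V12={u} V13={u} V23={s,t,u}
  V123={u}
components per intersection:
  V1: {r} {u}
  V2: {q} {s,t,u}
  V3: {s,t,u}
  V4: {p}
  V12: {u}
  V13: {u}
  V23: {s,t,u}
  V123: {u}
C dims 6,3,1; δ0: rk 2, SNF 1^2; δ1: rk 1, SNF 1^1
degree 0: 6−2−0 = 4 → Ȟ^0 ≅ Z^4
degree 1: 3−1−2 = 0 → Ȟ^1 ≅ 0
degree 2: 1−0−1 = 0 → Ȟ^2 ≅ 0


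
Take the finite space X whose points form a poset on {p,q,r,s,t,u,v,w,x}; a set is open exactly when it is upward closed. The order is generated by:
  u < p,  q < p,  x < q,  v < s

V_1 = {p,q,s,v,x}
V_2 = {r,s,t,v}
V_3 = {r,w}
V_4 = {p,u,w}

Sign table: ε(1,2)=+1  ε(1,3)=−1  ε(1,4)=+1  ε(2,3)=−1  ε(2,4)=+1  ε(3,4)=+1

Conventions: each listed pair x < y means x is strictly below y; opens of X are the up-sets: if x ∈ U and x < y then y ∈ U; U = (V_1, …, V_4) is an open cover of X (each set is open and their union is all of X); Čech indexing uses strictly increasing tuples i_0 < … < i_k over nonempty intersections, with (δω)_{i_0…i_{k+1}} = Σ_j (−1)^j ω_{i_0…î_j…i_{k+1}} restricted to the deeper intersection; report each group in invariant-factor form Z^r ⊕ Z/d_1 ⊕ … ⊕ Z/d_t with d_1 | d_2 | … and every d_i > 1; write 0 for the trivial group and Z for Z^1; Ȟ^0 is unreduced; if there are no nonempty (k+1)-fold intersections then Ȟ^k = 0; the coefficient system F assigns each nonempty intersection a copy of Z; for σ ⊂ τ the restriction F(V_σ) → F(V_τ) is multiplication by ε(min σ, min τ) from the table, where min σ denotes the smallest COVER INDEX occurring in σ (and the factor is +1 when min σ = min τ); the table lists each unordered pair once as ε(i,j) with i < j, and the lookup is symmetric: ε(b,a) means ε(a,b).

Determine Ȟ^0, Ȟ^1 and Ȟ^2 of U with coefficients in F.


Ȟ^0 = 0, Ȟ^1 = Z/2 and Ȟ^2 = 0

nerve simplices:
  V12={s,v} V14={p} V23={r} V34={w}
C dims 4,4; δ0: rk 4, SNF 1^3·2
degree 0: 4−4−0 = 0 → Ȟ^0 ≅ 0
degree 1: 4−0−4 = 0 plus torsion [2] → Ȟ^1 ≅ Z/2
degree 2: 0−0−0 = 0 → Ȟ^2 ≅ 0


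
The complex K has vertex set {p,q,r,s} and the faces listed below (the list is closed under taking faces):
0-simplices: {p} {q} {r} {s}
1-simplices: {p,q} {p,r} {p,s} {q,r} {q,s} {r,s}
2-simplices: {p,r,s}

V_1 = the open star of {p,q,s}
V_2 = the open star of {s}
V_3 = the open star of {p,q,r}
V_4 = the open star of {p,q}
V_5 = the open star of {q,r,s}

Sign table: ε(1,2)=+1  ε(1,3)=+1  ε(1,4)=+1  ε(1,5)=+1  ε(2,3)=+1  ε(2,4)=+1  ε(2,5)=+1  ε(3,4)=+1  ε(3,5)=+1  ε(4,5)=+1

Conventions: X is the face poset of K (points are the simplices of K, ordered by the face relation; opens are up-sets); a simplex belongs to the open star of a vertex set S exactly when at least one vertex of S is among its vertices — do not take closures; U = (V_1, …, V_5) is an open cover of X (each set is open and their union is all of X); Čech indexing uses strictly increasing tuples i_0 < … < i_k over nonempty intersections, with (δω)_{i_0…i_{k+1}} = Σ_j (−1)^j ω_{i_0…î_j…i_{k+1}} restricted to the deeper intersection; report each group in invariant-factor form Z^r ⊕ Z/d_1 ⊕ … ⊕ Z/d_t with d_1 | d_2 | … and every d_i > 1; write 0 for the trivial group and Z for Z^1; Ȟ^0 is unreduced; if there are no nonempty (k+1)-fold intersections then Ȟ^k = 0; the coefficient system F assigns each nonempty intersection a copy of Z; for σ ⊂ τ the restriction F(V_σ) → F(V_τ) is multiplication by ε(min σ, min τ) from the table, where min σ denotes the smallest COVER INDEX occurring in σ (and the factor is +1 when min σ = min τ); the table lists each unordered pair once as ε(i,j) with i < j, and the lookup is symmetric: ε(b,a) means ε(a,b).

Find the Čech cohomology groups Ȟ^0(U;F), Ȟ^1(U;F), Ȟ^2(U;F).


Ȟ^0(U;F) ≅ Z, Ȟ^1(U;F) ≅ 0 and Ȟ^2(U;F) ≅ 0

nonempty intersections:
  V1={{p},{q},{s},{p,q},{p,r},{p,s},{q,r},{q,s},{r,s},{p,r,s}} V2={{s},{p,s},{q,s},{r,s},{p,r,s}} V3={{p},{q},{r},{p,q},{p,r},{p,s},{q,r},{q,s},{r,s},{p,r,s}} V4={{p},{q},{p,q},{p,r},{p,s},{q,r},{q,s},{p,r,s}} V5={{q},{r},{s},{p,q},{p,r},{p,s},{q,r},{q,s},{r,s},{p,r,s}}
  V12={{s},{p,s},{q,s},{r,s},{p,r,s}} V13={{p},{q},{p,q},{p,r},{p,s},{q,r},{q,s},{r,s},{p,r,s}} V14={{p},{q},{p,q},{p,r},{p,s},{q,r},{q,s},{p,r,s}} V15={{q},{s},{p,q},{p,r},{p,s},{q,r},{q,s},{r,s},{p,r,s}} V23={{p,s},{q,s},{r,s},{p,r,s}} V24={{p,s},{q,s},{p,r,s}} V25={{s},{p,s},{q,s},{r,s},{p,r,s}} V34={{p},{q},{p,q},{p,r},{p,s},{q,r},{q,s},{p,r,s}} V35={{q},{r},{p,q},{p,r},{p,s},{q,r},{q,s},{r,s},{p,r,s}} V45={{q},{p,q},{p,r},{p,s},{q,r},{q,s},{p,r,s}}
  V123={{p,s},{q,s},{r,s},{p,r,s}} V124={{p,s},{q,s},{p,r,s}} V125={{s},{p,s},{q,s},{r,s},{p,r,s}} V134={{p},{q},{p,q},{p,r},{p,s},{q,r},{q,s},{p,r,s}} V135={{q},{p,q},{p,r},{p,s},{q,r},{q,s},{r,s},{p,r,s}} V145={{q},{p,q},{p,r},{p,s},{q,r},{q,s},{p,r,s}} V234={{p,s},{q,s},{p,r,s}} V235={{p,s},{q,s},{r,s},{p,r,s}} V245={{p,s},{q,s},{p,r,s}} V345={{q},{p,q},{p,r},{p,s},{q,r},{q,s},{p,r,s}}
  V1234={{p,s},{q,s},{p,r,s}} V1235={{p,s},{q,s},{r,s},{p,r,s}} V1245={{p,s},{q,s},{p,r,s}} V1345={{q},{p,q},{p,r},{p,s},{q,r},{q,s},{p,r,s}} V2345={{p,s},{q,s},{p,r,s}}
  V12345={{p,s},{q,s},{p,r,s}}
C dims 5,10,10,5; δ0: rk 4, SNF 1^4; δ1: rk 6, SNF 1^6; δ2: rk 4, SNF 1^4
Ȟ^0: (5−4)−0=1 ⇒ Z
Ȟ^1: (10−6)−4=0 ⇒ 0
Ȟ^2: (10−4)−6=0 ⇒ 0


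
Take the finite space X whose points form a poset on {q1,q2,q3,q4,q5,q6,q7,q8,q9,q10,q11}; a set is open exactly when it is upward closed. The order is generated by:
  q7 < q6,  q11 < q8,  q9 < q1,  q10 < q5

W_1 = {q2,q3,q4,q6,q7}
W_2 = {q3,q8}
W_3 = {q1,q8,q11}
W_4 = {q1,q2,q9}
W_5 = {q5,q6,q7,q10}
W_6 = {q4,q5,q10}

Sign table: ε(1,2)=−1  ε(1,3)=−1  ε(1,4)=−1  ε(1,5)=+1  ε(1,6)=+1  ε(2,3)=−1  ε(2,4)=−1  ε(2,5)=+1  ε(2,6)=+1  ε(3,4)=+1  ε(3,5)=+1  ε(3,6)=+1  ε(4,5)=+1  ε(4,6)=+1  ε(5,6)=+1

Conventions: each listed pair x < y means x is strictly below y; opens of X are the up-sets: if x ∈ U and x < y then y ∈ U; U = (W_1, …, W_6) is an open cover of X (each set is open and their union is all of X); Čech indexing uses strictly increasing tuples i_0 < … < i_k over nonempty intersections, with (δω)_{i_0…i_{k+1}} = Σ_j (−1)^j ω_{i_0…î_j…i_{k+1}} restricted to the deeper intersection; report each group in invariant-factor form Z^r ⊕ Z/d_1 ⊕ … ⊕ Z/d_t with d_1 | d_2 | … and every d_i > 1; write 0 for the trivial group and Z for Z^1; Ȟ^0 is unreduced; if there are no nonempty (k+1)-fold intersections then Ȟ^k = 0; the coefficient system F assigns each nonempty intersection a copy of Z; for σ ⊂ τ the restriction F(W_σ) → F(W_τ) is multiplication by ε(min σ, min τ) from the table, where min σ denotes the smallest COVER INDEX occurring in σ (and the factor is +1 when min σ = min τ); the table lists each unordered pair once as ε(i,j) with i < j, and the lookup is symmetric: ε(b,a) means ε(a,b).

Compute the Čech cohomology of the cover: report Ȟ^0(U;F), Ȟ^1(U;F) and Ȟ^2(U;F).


Ȟ^0(U;F) ≅ 0; Ȟ^1(U;F) ≅ Z ⊕ Z/2; Ȟ^2(U;F) ≅ 0

cover nerve:
  W12={q3} W14={q2} W15={q6,q7} W16={q4} W23={q8} W34={q1} W56={q5,q10}
C dims 6,7; δ0: rk 6, SNF 1^5·2
Ȟ^0: (6−6)−0=0 ⇒ 0
Ȟ^1: (7−0)−6=1 plus torsion [2] ⇒ Z ⊕ Z/2
Ȟ^2: (0−0)−0=0 ⇒ 0


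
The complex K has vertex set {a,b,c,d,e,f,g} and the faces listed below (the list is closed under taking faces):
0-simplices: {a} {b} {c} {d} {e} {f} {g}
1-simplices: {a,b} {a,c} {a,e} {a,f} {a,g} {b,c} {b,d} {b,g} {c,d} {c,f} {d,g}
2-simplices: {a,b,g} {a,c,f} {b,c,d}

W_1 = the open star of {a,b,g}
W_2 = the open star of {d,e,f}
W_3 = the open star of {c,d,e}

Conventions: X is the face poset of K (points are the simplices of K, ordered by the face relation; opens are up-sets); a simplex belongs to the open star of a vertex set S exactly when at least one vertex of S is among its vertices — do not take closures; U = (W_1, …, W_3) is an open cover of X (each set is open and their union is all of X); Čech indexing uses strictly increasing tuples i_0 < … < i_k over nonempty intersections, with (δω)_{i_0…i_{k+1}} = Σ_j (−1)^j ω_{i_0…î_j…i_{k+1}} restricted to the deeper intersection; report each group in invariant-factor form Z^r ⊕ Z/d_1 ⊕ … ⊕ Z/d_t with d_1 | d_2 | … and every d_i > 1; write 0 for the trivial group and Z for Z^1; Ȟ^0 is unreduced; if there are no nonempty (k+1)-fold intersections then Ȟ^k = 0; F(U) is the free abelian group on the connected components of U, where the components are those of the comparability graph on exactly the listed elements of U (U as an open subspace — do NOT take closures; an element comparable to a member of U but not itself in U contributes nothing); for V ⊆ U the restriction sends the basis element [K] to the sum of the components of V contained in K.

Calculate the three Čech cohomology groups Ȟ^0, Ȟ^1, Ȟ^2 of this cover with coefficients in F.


nonempty overlaps:
  W1={{a},{b},{g},{a,b},{a,c},{a,e},{a,f},{a,g},{b,c},{b,d},{b,g},{d,g},{a,b,g},{a,c,f},{b,c,d}} W2={{d},{e},{f},{a,e},{a,f},{b,d},{c,d},{c,f},{d,g},{a,c,f},{b,c,d}} W3={{c},{d},{e},{a,c},{a,e},{b,c},{b,d},{c,d},{c,f},{d,g},{a,c,f},{b,c,d}}
  W12={{a,e},{a,f},{b,d},{d,g},{a,c,f},{b,c,d}} W13={{a,c},{a,e},{b,c},{b,d},{d,g},{a,c,f},{b,c,d}} W23={{d},{e},{a,e},{b,d},{c,d},{c,f},{d,g},{a,c,f},{b,c,d}}
  W123={{a,e},{b,d},{d,g},{a,c,f},{b,c,d}}
components per intersection:
  W1: {{a},{b},{g},{a,b},{a,c},{a,e},{a,f},{a,g},{b,c},{b,d},{b,g},{d,g},{a,b,g},{a,c,f},{b,c,d}}
  W2: {{d},{b,d},{c,d},{d,g},{b,c,d}} {{e},{a,e}} {{f},{a,f},{c,f},{a,c,f}}
  W3: {{c},{d},{a,c},{b,c},{b,d},{c,d},{c,f},{d,g},{a,c,f},{b,c,d}} {{e},{a,e}}
  W12: {{a,e}} {{a,f},{a,c,f}} {{b,d},{b,c,d}} {{d,g}}
  W13: {{a,c},{a,c,f}} {{a,e}} {{b,c},{b,d},{b,c,d}} {{d,g}}
  W23: {{d},{b,d},{c,d},{d,g},{b,c,d}} {{e},{a,e}} {{c,f},{a,c,f}}
  W123: {{a,e}} {{b,d},{b,c,d}} {{d,g}} {{a,c,f}}
C dims 6,11,4; δ0: rk 5, SNF 1^5; δ1: rk 4, SNF 1^4
degree 0: 6−5−0 = 1 → Ȟ^0 ≅ Z
degree 1: 11−4−5 = 2 → Ȟ^1 ≅ Z^2
degree 2: 4−0−4 = 0 → Ȟ^2 ≅ 0

Ȟ^0 = Z, Ȟ^1 = Z^2 and Ȟ^2 = 0


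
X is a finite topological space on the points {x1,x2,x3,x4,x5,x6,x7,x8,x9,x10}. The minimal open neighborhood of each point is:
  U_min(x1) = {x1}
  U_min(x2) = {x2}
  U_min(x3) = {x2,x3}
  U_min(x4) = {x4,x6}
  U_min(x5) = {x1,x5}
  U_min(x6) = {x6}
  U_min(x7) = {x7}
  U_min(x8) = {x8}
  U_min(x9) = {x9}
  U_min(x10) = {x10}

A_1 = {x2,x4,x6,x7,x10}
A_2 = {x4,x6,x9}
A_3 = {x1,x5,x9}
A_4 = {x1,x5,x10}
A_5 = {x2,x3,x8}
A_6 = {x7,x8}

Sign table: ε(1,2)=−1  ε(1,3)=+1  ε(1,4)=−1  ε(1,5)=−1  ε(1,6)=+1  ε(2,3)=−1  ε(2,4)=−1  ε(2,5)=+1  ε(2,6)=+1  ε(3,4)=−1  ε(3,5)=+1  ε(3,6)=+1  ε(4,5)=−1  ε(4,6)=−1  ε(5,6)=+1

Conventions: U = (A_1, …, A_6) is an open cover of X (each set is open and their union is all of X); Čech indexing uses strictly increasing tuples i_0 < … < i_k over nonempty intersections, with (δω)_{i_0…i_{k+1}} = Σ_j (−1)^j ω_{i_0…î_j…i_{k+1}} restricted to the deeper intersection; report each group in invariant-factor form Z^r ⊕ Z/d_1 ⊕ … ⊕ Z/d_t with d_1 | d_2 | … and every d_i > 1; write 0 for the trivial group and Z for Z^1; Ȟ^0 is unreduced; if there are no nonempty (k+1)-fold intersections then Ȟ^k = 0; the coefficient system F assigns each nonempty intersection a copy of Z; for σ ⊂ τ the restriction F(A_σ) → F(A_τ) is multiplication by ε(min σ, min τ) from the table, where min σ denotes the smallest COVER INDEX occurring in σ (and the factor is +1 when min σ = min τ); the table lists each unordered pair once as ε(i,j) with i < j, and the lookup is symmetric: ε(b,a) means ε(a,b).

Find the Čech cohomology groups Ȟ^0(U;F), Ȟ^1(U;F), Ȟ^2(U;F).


Ȟ^0 = 0, Ȟ^1 = Z ⊕ Z/2 and Ȟ^2 = 0

intersection data:
  A12={x4,x6} A14={x10} A15={x2} A16={x7} A23={x9} A34={x1,x5} A56={x8}
C dims 6,7; δ0: rk 6, SNF 1^5·2
Ȟ^0 = (6 − 6) − 0 = 0, so Ȟ^0 ≅ 0
Ȟ^1 = (7 − 0) − 6 = 1 plus torsion [2], so Ȟ^1 ≅ Z ⊕ Z/2
Ȟ^2 = (0 − 0) − 0 = 0, so Ȟ^2 ≅ 0


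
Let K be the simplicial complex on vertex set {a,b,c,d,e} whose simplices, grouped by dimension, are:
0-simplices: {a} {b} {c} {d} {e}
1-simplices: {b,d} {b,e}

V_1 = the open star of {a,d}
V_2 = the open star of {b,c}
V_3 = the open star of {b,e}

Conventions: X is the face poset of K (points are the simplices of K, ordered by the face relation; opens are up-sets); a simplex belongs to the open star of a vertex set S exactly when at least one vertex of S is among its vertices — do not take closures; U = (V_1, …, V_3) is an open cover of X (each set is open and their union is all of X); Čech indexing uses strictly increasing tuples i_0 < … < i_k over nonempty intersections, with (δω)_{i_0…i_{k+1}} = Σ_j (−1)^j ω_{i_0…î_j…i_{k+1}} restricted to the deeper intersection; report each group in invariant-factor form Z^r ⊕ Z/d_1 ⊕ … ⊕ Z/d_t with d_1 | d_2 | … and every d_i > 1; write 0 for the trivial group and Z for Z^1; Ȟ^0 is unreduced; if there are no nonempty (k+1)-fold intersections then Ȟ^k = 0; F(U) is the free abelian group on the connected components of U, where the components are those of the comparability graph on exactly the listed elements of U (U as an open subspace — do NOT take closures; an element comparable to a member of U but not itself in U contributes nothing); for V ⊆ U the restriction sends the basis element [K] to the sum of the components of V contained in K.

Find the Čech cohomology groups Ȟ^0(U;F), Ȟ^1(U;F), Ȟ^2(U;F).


nonempty intersections:
  V1={{a},{d},{b,d}} V2={{b},{c},{b,d},{b,e}} V3={{b},{e},{b,d},{b,e}}
  V12={{b,d}} V13={{b,d}} V23={{b},{b,d},{b,e}}
  V123={{b,d}}
components per intersection:
  V1: {{a}} {{d},{b,d}}
  V2: {{b},{b,d},{b,e}} {{c}}
  V3: {{b},{e},{b,d},{b,e}}
  V12: {{b,d}}
  V13: {{b,d}}
  V23: {{b},{b,d},{b,e}}
  V123: {{b,d}}
C dims 5,3,1; δ0: rk 2, SNF 1^2; δ1: rk 1, SNF 1^1
Ȟ^0: (5−2)−0=3 ⇒ Z^3
Ȟ^1: (3−1)−2=0 ⇒ 0
Ȟ^2: (1−0)−1=0 ⇒ 0

Ȟ^0 = Z^3,  Ȟ^1 = 0,  Ȟ^2 = 0


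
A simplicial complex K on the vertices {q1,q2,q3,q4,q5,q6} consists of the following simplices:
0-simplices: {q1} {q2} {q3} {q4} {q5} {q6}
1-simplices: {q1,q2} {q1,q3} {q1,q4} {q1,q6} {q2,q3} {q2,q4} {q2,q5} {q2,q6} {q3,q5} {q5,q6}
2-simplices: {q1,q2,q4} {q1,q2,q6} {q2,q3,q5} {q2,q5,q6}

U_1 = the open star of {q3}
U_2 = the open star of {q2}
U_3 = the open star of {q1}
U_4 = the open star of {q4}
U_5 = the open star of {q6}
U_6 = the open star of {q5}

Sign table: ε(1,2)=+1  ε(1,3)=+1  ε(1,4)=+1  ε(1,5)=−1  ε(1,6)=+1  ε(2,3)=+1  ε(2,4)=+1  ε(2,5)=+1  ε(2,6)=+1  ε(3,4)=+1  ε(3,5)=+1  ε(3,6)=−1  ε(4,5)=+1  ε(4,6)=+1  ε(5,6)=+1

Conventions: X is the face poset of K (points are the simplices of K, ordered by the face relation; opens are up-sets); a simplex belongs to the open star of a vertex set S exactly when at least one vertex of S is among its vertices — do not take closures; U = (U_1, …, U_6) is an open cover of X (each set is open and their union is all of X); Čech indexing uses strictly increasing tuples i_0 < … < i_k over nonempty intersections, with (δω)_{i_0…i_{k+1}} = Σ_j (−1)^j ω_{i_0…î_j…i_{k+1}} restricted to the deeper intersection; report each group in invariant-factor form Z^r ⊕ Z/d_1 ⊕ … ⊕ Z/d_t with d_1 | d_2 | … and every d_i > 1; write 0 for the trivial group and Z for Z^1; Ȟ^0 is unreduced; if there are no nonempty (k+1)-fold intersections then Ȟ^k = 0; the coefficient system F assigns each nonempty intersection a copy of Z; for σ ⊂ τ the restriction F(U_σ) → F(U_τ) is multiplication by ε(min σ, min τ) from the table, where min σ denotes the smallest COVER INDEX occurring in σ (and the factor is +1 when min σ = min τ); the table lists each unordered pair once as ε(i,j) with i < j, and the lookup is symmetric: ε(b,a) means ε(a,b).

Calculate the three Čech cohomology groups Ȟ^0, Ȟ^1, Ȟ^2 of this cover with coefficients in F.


Ȟ^0(U;F) ≅ Z,  Ȟ^1(U;F) ≅ Z,  Ȟ^2(U;F) ≅ 0

intersection data:
  U1={{q3},{q1,q3},{q2,q3},{q3,q5},{q2,q3,q5}} U2={{q2},{q1,q2},{q2,q3},{q2,q4},{q2,q5},{q2,q6},{q1,q2,q4},{q1,q2,q6},{q2,q3,q5},{q2,q5,q6}} U3={{q1},{q1,q2},{q1,q3},{q1,q4},{q1,q6},{q1,q2,q4},{q1,q2,q6}} U4={{q4},{q1,q4},{q2,q4},{q1,q2,q4}} U5={{q6},{q1,q6},{q2,q6},{q5,q6},{q1,q2,q6},{q2,q5,q6}} U6={{q5},{q2,q5},{q3,q5},{q5,q6},{q2,q3,q5},{q2,q5,q6}}
  U12={{q2,q3},{q2,q3,q5}} U13={{q1,q3}} U16={{q3,q5},{q2,q3,q5}} U23={{q1,q2},{q1,q2,q4},{q1,q2,q6}} U24={{q2,q4},{q1,q2,q4}} U25={{q2,q6},{q1,q2,q6},{q2,q5,q6}} U26={{q2,q5},{q2,q3,q5},{q2,q5,q6}} U34={{q1,q4},{q1,q2,q4}} U35={{q1,q6},{q1,q2,q6}} U56={{q5,q6},{q2,q5,q6}}
  U126={{q2,q3,q5}} U234={{q1,q2,q4}} U235={{q1,q2,q6}} U256={{q2,q5,q6}}
C dims 6,10,4; δ0: rk 5, SNF 1^5; δ1: rk 4, SNF 1^4
Ȟ^0 = (6 − 5) − 0 = 1, so Ȟ^0 ≅ Z
Ȟ^1 = (10 − 4) − 5 = 1, so Ȟ^1 ≅ Z
Ȟ^2 = (4 − 0) − 4 = 0, so Ȟ^2 ≅ 0


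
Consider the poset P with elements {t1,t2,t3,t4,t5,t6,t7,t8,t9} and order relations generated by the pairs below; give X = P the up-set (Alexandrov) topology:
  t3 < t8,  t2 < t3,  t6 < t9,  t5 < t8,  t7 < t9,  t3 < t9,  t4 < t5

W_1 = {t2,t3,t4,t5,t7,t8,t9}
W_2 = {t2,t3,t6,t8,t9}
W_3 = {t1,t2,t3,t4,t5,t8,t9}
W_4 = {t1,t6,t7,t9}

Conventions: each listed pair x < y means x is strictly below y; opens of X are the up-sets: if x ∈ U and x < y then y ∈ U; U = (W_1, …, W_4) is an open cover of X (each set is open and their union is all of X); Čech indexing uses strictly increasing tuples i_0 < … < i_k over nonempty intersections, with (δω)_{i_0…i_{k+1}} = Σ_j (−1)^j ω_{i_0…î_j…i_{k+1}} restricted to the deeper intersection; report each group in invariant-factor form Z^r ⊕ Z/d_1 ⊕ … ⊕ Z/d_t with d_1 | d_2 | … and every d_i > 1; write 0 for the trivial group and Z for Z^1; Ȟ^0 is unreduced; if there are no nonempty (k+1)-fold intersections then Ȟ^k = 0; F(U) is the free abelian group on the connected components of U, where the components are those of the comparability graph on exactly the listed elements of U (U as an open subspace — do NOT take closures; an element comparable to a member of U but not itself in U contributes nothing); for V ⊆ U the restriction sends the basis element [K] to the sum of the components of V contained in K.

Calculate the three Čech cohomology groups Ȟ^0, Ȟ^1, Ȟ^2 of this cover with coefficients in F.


nonempty intersections:
  W12={t2,t3,t8,t9} W13={t2,t3,t4,t5,t8,t9} W14={t7,t9} W23={t2,t3,t8,t9} W24={t6,t9} W34={t1,t9}
  W123={t2,t3,t8,t9} W124={t9} W134={t9} W234={t9}
  W1234={t9}
components per intersection:
  W1: {t2,t3,t4,t5,t7,t8,t9}
  W2: {t2,t3,t6,t8,t9}
  W3: {t1} {t2,t3,t4,t5,t8,t9}
  W4: {t1} {t6,t7,t9}
  W12: {t2,t3,t8,t9}
  W13: {t2,t3,t4,t5,t8,t9}
  W14: {t7,t9}
  W23: {t2,t3,t8,t9}
  W24: {t6,t9}
  W34: {t1} {t9}
  W123: {t2,t3,t8,t9}
  W124: {t9}
  W134: {t9}
  W234: {t9}
  W1234: {t9}
C dims 6,7,4,1; δ0: rk 4, SNF 1^4; δ1: rk 3, SNF 1^3; δ2: rk 1, SNF 1^1
Ȟ^0: (6−4)−0=2 ⇒ Z^2
Ȟ^1: (7−3)−4=0 ⇒ 0
Ȟ^2: (4−1)−3=0 ⇒ 0

Ȟ^0 = Z^2; Ȟ^1 = 0; Ȟ^2 = 0


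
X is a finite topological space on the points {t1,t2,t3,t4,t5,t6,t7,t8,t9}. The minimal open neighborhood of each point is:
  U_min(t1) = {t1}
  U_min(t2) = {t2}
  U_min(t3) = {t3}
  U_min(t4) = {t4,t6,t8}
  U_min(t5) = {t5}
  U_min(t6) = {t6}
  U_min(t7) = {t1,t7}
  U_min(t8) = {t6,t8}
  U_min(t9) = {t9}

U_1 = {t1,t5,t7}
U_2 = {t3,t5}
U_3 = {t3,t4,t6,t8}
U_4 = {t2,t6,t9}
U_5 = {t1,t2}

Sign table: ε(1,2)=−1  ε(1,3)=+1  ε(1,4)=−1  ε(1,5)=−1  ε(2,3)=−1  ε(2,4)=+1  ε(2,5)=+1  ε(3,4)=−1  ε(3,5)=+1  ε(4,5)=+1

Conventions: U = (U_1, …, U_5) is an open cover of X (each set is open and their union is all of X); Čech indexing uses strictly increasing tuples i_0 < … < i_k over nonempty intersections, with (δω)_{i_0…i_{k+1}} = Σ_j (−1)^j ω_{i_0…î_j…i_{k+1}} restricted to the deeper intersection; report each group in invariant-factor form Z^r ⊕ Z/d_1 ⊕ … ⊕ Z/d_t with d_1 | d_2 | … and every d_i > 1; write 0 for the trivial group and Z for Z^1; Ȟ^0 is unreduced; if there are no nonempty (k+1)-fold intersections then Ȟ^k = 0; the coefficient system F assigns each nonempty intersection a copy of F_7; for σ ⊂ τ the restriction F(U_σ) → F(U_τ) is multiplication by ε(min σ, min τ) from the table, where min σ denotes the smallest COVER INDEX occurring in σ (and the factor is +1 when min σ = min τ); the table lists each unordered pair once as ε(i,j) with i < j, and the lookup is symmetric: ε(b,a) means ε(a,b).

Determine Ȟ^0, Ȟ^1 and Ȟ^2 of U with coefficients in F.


nerve of the cover:
  U12={t5} U15={t1} U23={t3} U34={t6} U45={t2}
C dims 5,5; δ0: rk_F7 4
Ȟ^0 = (5 − 4) − 0 = 1, so Ȟ^0 ≅ Z/7
Ȟ^1 = (5 − 0) − 4 = 1, so Ȟ^1 ≅ Z/7
Ȟ^2 = (0 − 0) − 0 = 0, so Ȟ^2 ≅ 0

Ȟ^0(U;F) ≅ Z/7, Ȟ^1(U;F) ≅ Z/7 and Ȟ^2(U;F) ≅ 0


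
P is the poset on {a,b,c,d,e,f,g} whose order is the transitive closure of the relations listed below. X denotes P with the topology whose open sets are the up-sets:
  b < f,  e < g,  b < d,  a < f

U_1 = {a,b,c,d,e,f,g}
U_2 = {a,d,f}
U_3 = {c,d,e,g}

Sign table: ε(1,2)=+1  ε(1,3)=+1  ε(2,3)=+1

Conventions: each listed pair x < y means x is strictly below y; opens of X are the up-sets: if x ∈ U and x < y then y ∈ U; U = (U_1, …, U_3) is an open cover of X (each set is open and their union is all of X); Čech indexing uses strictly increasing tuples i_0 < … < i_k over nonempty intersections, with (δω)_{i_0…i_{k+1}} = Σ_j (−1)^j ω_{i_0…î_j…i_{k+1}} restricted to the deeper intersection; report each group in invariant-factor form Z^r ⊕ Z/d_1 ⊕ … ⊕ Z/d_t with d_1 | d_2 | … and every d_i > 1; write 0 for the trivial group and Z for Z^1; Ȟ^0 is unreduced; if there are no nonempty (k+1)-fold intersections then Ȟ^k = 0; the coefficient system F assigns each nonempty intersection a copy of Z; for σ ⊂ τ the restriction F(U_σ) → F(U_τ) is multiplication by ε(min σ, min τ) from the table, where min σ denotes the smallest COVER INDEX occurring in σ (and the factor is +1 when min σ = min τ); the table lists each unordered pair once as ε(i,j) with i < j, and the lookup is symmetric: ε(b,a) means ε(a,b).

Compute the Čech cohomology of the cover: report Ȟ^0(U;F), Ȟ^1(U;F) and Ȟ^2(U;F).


cover nerve:
  U12={a,d,f} U13={c,d,e,g} U23={d}
  U123={d}
C dims 3,3,1; δ0: rk 2, SNF 1^2; δ1: rk 1, SNF 1^1
Ȟ^0: (3−2)−0=1 ⇒ Z
Ȟ^1: (3−1)−2=0 ⇒ 0
Ȟ^2: (1−0)−1=0 ⇒ 0

Ȟ^0 = Z, Ȟ^1 = 0 and Ȟ^2 = 0


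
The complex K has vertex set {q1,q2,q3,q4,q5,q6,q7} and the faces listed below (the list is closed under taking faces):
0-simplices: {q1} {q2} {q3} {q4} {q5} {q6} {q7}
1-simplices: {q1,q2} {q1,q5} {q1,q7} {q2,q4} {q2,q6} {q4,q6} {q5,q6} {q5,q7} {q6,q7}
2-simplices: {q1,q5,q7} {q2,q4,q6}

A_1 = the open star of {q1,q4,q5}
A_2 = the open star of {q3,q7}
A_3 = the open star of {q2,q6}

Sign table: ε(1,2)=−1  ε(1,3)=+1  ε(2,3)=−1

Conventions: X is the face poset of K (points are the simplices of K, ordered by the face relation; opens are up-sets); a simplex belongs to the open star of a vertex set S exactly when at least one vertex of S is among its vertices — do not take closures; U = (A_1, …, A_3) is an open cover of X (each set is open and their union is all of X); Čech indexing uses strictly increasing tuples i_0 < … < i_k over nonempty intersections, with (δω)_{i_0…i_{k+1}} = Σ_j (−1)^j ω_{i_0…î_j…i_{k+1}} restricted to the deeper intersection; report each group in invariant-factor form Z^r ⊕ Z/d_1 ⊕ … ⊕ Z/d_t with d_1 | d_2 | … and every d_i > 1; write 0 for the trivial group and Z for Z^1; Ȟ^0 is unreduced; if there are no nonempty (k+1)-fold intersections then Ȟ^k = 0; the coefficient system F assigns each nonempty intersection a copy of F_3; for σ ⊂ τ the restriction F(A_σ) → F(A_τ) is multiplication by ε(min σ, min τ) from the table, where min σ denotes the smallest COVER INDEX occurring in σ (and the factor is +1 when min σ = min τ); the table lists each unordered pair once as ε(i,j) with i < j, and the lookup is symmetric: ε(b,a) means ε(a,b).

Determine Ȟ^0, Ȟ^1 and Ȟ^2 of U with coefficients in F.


Ȟ^0(U;F) ≅ Z/3, Ȟ^1(U;F) ≅ Z/3 and Ȟ^2(U;F) ≅ 0

cover nerve:
  A1={{q1},{q4},{q5},{q1,q2},{q1,q5},{q1,q7},{q2,q4},{q4,q6},{q5,q6},{q5,q7},{q1,q5,q7},{q2,q4,q6}} A2={{q3},{q7},{q1,q7},{q5,q7},{q6,q7},{q1,q5,q7}} A3={{q2},{q6},{q1,q2},{q2,q4},{q2,q6},{q4,q6},{q5,q6},{q6,q7},{q2,q4,q6}}
  A12={{q1,q7},{q5,q7},{q1,q5,q7}} A13={{q1,q2},{q2,q4},{q4,q6},{q5,q6},{q2,q4,q6}} A23={{q6,q7}}
C dims 3,3; δ0: rk_F3 2
Ȟ^0: (3−2)−0=1 ⇒ Z/3
Ȟ^1: (3−0)−2=1 ⇒ Z/3
Ȟ^2: (0−0)−0=0 ⇒ 0


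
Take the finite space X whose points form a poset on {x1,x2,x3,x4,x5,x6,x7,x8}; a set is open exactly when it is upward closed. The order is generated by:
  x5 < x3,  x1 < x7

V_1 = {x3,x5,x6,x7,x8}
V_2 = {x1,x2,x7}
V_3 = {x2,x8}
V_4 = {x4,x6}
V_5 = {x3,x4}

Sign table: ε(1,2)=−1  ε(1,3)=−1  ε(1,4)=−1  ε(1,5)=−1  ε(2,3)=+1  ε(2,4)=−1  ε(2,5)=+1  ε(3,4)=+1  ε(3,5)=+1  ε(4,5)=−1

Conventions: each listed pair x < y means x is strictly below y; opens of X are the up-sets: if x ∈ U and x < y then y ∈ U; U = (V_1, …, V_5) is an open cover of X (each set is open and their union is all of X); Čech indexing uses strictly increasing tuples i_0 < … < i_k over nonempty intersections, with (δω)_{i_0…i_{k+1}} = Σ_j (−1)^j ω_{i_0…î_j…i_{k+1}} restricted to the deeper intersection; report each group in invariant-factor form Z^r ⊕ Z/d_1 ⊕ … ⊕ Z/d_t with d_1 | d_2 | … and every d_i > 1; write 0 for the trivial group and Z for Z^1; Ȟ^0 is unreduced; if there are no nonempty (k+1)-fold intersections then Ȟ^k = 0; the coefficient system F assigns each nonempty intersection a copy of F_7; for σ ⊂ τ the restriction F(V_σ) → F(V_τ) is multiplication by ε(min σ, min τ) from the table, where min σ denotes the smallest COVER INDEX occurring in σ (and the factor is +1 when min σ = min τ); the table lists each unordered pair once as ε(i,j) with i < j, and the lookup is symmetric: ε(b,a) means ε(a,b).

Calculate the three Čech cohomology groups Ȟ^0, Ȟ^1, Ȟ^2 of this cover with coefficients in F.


nonempty overlaps:
  V12={x7} V13={x8} V14={x6} V15={x3} V23={x2} V45={x4}
C dims 5,6; δ0: rk_F7 5
degree 0: 5−5−0 = 0 → Ȟ^0 ≅ 0
degree 1: 6−0−5 = 1 → Ȟ^1 ≅ Z/7
degree 2: 0−0−0 = 0 → Ȟ^2 ≅ 0

Ȟ^0 = 0; Ȟ^1 = Z/7; Ȟ^2 = 0


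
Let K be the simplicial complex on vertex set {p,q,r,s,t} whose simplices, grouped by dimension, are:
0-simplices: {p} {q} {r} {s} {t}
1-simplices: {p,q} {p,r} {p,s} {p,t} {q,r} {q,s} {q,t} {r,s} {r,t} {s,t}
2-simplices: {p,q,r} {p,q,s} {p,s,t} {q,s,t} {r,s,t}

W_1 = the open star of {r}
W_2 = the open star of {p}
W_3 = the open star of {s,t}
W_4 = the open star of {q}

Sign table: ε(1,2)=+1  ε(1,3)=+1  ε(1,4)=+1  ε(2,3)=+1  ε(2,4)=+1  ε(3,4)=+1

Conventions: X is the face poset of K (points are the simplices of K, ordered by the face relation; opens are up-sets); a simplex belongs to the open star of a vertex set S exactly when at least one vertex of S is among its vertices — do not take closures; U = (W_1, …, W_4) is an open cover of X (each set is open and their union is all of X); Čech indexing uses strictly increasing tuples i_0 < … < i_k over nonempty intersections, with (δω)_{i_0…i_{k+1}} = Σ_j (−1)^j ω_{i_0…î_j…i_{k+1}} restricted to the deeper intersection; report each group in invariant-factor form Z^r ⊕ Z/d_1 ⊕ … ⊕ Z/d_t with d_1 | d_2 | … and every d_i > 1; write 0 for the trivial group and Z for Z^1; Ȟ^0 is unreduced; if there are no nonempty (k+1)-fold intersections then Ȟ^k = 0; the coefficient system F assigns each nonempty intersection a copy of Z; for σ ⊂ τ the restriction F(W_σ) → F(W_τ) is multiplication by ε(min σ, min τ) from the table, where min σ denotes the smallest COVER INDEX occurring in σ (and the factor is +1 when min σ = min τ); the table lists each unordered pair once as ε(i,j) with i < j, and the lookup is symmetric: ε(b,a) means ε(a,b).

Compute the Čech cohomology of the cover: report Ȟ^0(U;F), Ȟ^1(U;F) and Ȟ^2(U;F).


Ȟ^0 = Z,  Ȟ^1 = Z,  Ȟ^2 = 0

cover nerve:
  W1={{r},{p,r},{q,r},{r,s},{r,t},{p,q,r},{r,s,t}} W2={{p},{p,q},{p,r},{p,s},{p,t},{p,q,r},{p,q,s},{p,s,t}} W3={{s},{t},{p,s},{p,t},{q,s},{q,t},{r,s},{r,t},{s,t},{p,q,s},{p,s,t},{q,s,t},{r,s,t}} W4={{q},{p,q},{q,r},{q,s},{q,t},{p,q,r},{p,q,s},{q,s,t}}
  W12={{p,r},{p,q,r}} W13={{r,s},{r,t},{r,s,t}} W14={{q,r},{p,q,r}} W23={{p,s},{p,t},{p,q,s},{p,s,t}} W24={{p,q},{p,q,r},{p,q,s}} W34={{q,s},{q,t},{p,q,s},{q,s,t}}
  W124={{p,q,r}} W234={{p,q,s}}
C dims 4,6,2; δ0: rk 3, SNF 1^3; δ1: rk 2, SNF 1^2
Ȟ^0: (4−3)−0=1 ⇒ Z
Ȟ^1: (6−2)−3=1 ⇒ Z
Ȟ^2: (2−0)−2=0 ⇒ 0


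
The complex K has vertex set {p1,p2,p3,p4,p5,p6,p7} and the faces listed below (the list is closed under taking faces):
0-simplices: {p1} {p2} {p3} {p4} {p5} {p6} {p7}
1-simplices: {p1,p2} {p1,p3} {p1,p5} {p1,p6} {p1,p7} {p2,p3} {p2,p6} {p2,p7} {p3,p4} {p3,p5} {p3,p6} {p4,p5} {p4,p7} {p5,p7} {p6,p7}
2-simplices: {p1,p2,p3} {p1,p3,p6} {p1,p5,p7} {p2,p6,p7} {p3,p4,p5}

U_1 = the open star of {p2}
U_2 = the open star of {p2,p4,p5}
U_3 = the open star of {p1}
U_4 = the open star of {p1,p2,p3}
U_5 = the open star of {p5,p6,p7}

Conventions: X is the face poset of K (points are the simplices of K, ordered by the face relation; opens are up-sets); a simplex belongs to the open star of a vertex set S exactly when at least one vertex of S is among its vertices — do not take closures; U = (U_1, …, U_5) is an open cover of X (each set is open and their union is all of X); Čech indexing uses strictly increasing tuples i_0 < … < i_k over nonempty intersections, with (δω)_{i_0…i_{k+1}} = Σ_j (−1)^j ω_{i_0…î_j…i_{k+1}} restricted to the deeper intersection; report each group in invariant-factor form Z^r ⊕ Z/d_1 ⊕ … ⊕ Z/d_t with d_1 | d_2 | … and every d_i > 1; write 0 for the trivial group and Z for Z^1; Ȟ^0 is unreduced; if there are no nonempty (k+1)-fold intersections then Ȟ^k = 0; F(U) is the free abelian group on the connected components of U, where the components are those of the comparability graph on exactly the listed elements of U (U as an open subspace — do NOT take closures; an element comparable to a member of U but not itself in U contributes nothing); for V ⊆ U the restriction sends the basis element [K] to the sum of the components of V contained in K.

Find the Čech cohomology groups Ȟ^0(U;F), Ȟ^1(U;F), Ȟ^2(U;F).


cover nerve:
  U1={{p2},{p1,p2},{p2,p3},{p2,p6},{p2,p7},{p1,p2,p3},{p2,p6,p7}} U2={{p2},{p4},{p5},{p1,p2},{p1,p5},{p2,p3},{p2,p6},{p2,p7},{p3,p4},{p3,p5},{p4,p5},{p4,p7},{p5,p7},{p1,p2,p3},{p1,p5,p7},{p2,p6,p7},{p3,p4,p5}} U3={{p1},{p1,p2},{p1,p3},{p1,p5},{p1,p6},{p1,p7},{p1,p2,p3},{p1,p3,p6},{p1,p5,p7}} U4={{p1},{p2},{p3},{p1,p2},{p1,p3},{p1,p5},{p1,p6},{p1,p7},{p2,p3},{p2,p6},{p2,p7},{p3,p4},{p3,p5},{p3,p6},{p1,p2,p3},{p1,p3,p6},{p1,p5,p7},{p2,p6,p7},{p3,p4,p5}} U5={{p5},{p6},{p7},{p1,p5},{p1,p6},{p1,p7},{p2,p6},{p2,p7},{p3,p5},{p3,p6},{p4,p5},{p4,p7},{p5,p7},{p6,p7},{p1,p3,p6},{p1,p5,p7},{p2,p6,p7},{p3,p4,p5}}
  U12={{p2},{p1,p2},{p2,p3},{p2,p6},{p2,p7},{p1,p2,p3},{p2,p6,p7}} U13={{p1,p2},{p1,p2,p3}} U14={{p2},{p1,p2},{p2,p3},{p2,p6},{p2,p7},{p1,p2,p3},{p2,p6,p7}} U15={{p2,p6},{p2,p7},{p2,p6,p7}} U23={{p1,p2},{p1,p5},{p1,p2,p3},{p1,p5,p7}} U24={{p2},{p1,p2},{p1,p5},{p2,p3},{p2,p6},{p2,p7},{p3,p4},{p3,p5},{p1,p2,p3},{p1,p5,p7},{p2,p6,p7},{p3,p4,p5}} U25={{p5},{p1,p5},{p2,p6},{p2,p7},{p3,p5},{p4,p5},{p4,p7},{p5,p7},{p1,p5,p7},{p2,p6,p7},{p3,p4,p5}} U34={{p1},{p1,p2},{p1,p3},{p1,p5},{p1,p6},{p1,p7},{p1,p2,p3},{p1,p3,p6},{p1,p5,p7}} U35={{p1,p5},{p1,p6},{p1,p7},{p1,p3,p6},{p1,p5,p7}} U45={{p1,p5},{p1,p6},{p1,p7},{p2,p6},{p2,p7},{p3,p5},{p3,p6},{p1,p3,p6},{p1,p5,p7},{p2,p6,p7},{p3,p4,p5}}
  U123={{p1,p2},{p1,p2,p3}} U124={{p2},{p1,p2},{p2,p3},{p2,p6},{p2,p7},{p1,p2,p3},{p2,p6,p7}} U125={{p2,p6},{p2,p7},{p2,p6,p7}} U134={{p1,p2},{p1,p2,p3}} U145={{p2,p6},{p2,p7},{p2,p6,p7}} U234={{p1,p2},{p1,p5},{p1,p2,p3},{p1,p5,p7}} U235={{p1,p5},{p1,p5,p7}} U245={{p1,p5},{p2,p6},{p2,p7},{p3,p5},{p1,p5,p7},{p2,p6,p7},{p3,p4,p5}} U345={{p1,p5},{p1,p6},{p1,p7},{p1,p3,p6},{p1,p5,p7}}
  U1234={{p1,p2},{p1,p2,p3}} U1245={{p2,p6},{p2,p7},{p2,p6,p7}} U2345={{p1,p5},{p1,p5,p7}}
components per intersection:
  U1: {{p2},{p1,p2},{p2,p3},{p2,p6},{p2,p7},{p1,p2,p3},{p2,p6,p7}}
  U2: {{p2},{p1,p2},{p2,p3},{p2,p6},{p2,p7},{p1,p2,p3},{p2,p6,p7}} {{p4},{p5},{p1,p5},{p3,p4},{p3,p5},{p4,p5},{p4,p7},{p5,p7},{p1,p5,p7},{p3,p4,p5}}
  U3: {{p1},{p1,p2},{p1,p3},{p1,p5},{p1,p6},{p1,p7},{p1,p2,p3},{p1,p3,p6},{p1,p5,p7}}
  U4: {{p1},{p2},{p3},{p1,p2},{p1,p3},{p1,p5},{p1,p6},{p1,p7},{p2,p3},{p2,p6},{p2,p7},{p3,p4},{p3,p5},{p3,p6},{p1,p2,p3},{p1,p3,p6},{p1,p5,p7},{p2,p6,p7},{p3,p4,p5}}
  U5: {{p5},{p6},{p7},{p1,p5},{p1,p6},{p1,p7},{p2,p6},{p2,p7},{p3,p5},{p3,p6},{p4,p5},{p4,p7},{p5,p7},{p6,p7},{p1,p3,p6},{p1,p5,p7},{p2,p6,p7},{p3,p4,p5}}
  U12: {{p2},{p1,p2},{p2,p3},{p2,p6},{p2,p7},{p1,p2,p3},{p2,p6,p7}}
  U13: {{p1,p2},{p1,p2,p3}}
  U14: {{p2},{p1,p2},{p2,p3},{p2,p6},{p2,p7},{p1,p2,p3},{p2,p6,p7}}
  U15: {{p2,p6},{p2,p7},{p2,p6,p7}}
  U23: {{p1,p2},{p1,p2,p3}} {{p1,p5},{p1,p5,p7}}
  U24: {{p2},{p1,p2},{p2,p3},{p2,p6},{p2,p7},{p1,p2,p3},{p2,p6,p7}} {{p1,p5},{p1,p5,p7}} {{p3,p4},{p3,p5},{p3,p4,p5}}
  U25: {{p5},{p1,p5},{p3,p5},{p4,p5},{p5,p7},{p1,p5,p7},{p3,p4,p5}} {{p2,p6},{p2,p7},{p2,p6,p7}} {{p4,p7}}
  U34: {{p1},{p1,p2},{p1,p3},{p1,p5},{p1,p6},{p1,p7},{p1,p2,p3},{p1,p3,p6},{p1,p5,p7}}
  U35: {{p1,p5},{p1,p7},{p1,p5,p7}} {{p1,p6},{p1,p3,p6}}
  U45: {{p1,p5},{p1,p7},{p1,p5,p7}} {{p1,p6},{p3,p6},{p1,p3,p6}} {{p2,p6},{p2,p7},{p2,p6,p7}} {{p3,p5},{p3,p4,p5}}
  U123: {{p1,p2},{p1,p2,p3}}
  U124: {{p2},{p1,p2},{p2,p3},{p2,p6},{p2,p7},{p1,p2,p3},{p2,p6,p7}}
  U125: {{p2,p6},{p2,p7},{p2,p6,p7}}
  U134: {{p1,p2},{p1,p2,p3}}
  U145: {{p2,p6},{p2,p7},{p2,p6,p7}}
  U234: {{p1,p2},{p1,p2,p3}} {{p1,p5},{p1,p5,p7}}
  U235: {{p1,p5},{p1,p5,p7}}
  U245: {{p1,p5},{p1,p5,p7}} {{p2,p6},{p2,p7},{p2,p6,p7}} {{p3,p5},{p3,p4,p5}}
  U345: {{p1,p5},{p1,p7},{p1,p5,p7}} {{p1,p6},{p1,p3,p6}}
  U1234: {{p1,p2},{p1,p2,p3}}
  U1245: {{p2,p6},{p2,p7},{p2,p6,p7}}
  U2345: {{p1,p5},{p1,p5,p7}}
C dims 6,19,13,3; δ0: rk 5, SNF 1^5; δ1: rk 10, SNF 1^10; δ2: rk 3, SNF 1^3
Ȟ^0: (6−5)−0=1 ⇒ Z
Ȟ^1: (19−10)−5=4 ⇒ Z^4
Ȟ^2: (13−3)−10=0 ⇒ 0

Ȟ^0 ≅ Z,  Ȟ^1 ≅ Z^4,  Ȟ^2 ≅ 0
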